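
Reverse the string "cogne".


Input: cogne
Reading characters right to left:
  Position 4: 'e'
  Position 3: 'n'
  Position 2: 'g'
  Position 1: 'o'
  Position 0: 'c'
Reversed: engoc

engoc


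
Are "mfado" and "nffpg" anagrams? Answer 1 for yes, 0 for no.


Strings: "mfado", "nffpg"
Sorted first:  adfmo
Sorted second: ffgnp
Differ at position 0: 'a' vs 'f' => not anagrams

0


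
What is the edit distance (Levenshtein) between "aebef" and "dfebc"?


Computing edit distance: "aebef" -> "dfebc"
DP table:
           d    f    e    b    c
      0    1    2    3    4    5
  a   1    1    2    3    4    5
  e   2    2    2    2    3    4
  b   3    3    3    3    2    3
  e   4    4    4    3    3    3
  f   5    5    4    4    4    4
Edit distance = dp[5][5] = 4

4


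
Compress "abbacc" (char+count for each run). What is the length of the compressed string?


Input: abbacc
Runs:
  'a' x 1 => "a1"
  'b' x 2 => "b2"
  'a' x 1 => "a1"
  'c' x 2 => "c2"
Compressed: "a1b2a1c2"
Compressed length: 8

8


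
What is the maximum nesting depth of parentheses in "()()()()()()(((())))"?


Input: "()()()()()()(((())))"
Tracking depth:
  Position 0 '(': depth becomes 1
  Position 1 ')': depth becomes 0
  Position 2 '(': depth becomes 1
  Position 3 ')': depth becomes 0
  Position 4 '(': depth becomes 1
  Position 5 ')': depth becomes 0
  Position 6 '(': depth becomes 1
  Position 7 ')': depth becomes 0
  Position 8 '(': depth becomes 1
  Position 9 ')': depth becomes 0
  Position 10 '(': depth becomes 1
  Position 11 ')': depth becomes 0
  Position 12 '(': depth becomes 1
  Position 13 '(': depth becomes 2
  Position 14 '(': depth becomes 3
  Position 15 '(': depth becomes 4
  Position 16 ')': depth becomes 3
  Position 17 ')': depth becomes 2
  Position 18 ')': depth becomes 1
  Position 19 ')': depth becomes 0
Maximum depth reached: 4

4


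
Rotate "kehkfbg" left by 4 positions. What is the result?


Input: "kehkfbg", rotate left by 4
First 4 characters: "kehk"
Remaining characters: "fbg"
Concatenate remaining + first: "fbg" + "kehk" = "fbgkehk"

fbgkehk


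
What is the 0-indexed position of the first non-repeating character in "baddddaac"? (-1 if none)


Input: baddddaac
Character frequencies:
  'a': 3
  'b': 1
  'c': 1
  'd': 4
Scanning left to right for freq == 1:
  Position 0 ('b'): unique! => answer = 0

0


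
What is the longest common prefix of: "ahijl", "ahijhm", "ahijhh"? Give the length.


Words: ahijl, ahijhm, ahijhh
  Position 0: all 'a' => match
  Position 1: all 'h' => match
  Position 2: all 'i' => match
  Position 3: all 'j' => match
  Position 4: ('l', 'h', 'h') => mismatch, stop
LCP = "ahij" (length 4)

4


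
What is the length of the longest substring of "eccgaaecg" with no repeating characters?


Input: "eccgaaecg"
Sliding window (track last position of each char):
  Position 0 ('e'): window [0,0] length 1 -- new best
  Position 1 ('c'): window [0,1] length 2 -- new best
  Position 2 ('c'): repeat (last at 1), move window start to 2
  Position 2 ('c'): window [2,2] length 1
  Position 3 ('g'): window [2,3] length 2
  Position 4 ('a'): window [2,4] length 3 -- new best
  Position 5 ('a'): repeat (last at 4), move window start to 5
  Position 5 ('a'): window [5,5] length 1
  Position 6 ('e'): window [5,6] length 2
  Position 7 ('c'): window [5,7] length 3
  Position 8 ('g'): window [5,8] length 4 -- new best
Longest substring with no repeats: "aecg" with length 4

4


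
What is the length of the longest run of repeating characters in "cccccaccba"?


Input: "cccccaccba"
Scanning for longest run:
  Position 1 ('c'): continues run of 'c', length=2
  Position 2 ('c'): continues run of 'c', length=3
  Position 3 ('c'): continues run of 'c', length=4
  Position 4 ('c'): continues run of 'c', length=5
  Position 5 ('a'): new char, reset run to 1
  Position 6 ('c'): new char, reset run to 1
  Position 7 ('c'): continues run of 'c', length=2
  Position 8 ('b'): new char, reset run to 1
  Position 9 ('a'): new char, reset run to 1
Longest run: 'c' with length 5

5


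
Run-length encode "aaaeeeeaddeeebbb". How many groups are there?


Input: aaaeeeeaddeeebbb
Scanning for consecutive runs:
  Group 1: 'a' x 3 (positions 0-2)
  Group 2: 'e' x 4 (positions 3-6)
  Group 3: 'a' x 1 (positions 7-7)
  Group 4: 'd' x 2 (positions 8-9)
  Group 5: 'e' x 3 (positions 10-12)
  Group 6: 'b' x 3 (positions 13-15)
Total groups: 6

6


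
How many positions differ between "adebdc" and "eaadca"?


Comparing "adebdc" and "eaadca" position by position:
  Position 0: 'a' vs 'e' => DIFFER
  Position 1: 'd' vs 'a' => DIFFER
  Position 2: 'e' vs 'a' => DIFFER
  Position 3: 'b' vs 'd' => DIFFER
  Position 4: 'd' vs 'c' => DIFFER
  Position 5: 'c' vs 'a' => DIFFER
Positions that differ: 6

6


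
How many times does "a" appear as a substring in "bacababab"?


Searching for "a" in "bacababab"
Scanning each position:
  Position 0: "b" => no
  Position 1: "a" => MATCH
  Position 2: "c" => no
  Position 3: "a" => MATCH
  Position 4: "b" => no
  Position 5: "a" => MATCH
  Position 6: "b" => no
  Position 7: "a" => MATCH
  Position 8: "b" => no
Total occurrences: 4

4


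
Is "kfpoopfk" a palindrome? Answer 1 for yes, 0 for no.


Input: kfpoopfk
Reversed: kfpoopfk
  Compare pos 0 ('k') with pos 7 ('k'): match
  Compare pos 1 ('f') with pos 6 ('f'): match
  Compare pos 2 ('p') with pos 5 ('p'): match
  Compare pos 3 ('o') with pos 4 ('o'): match
Result: palindrome

1


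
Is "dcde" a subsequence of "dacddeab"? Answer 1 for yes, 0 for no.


Check if "dcde" is a subsequence of "dacddeab"
Greedy scan:
  Position 0 ('d'): matches sub[0] = 'd'
  Position 1 ('a'): no match needed
  Position 2 ('c'): matches sub[1] = 'c'
  Position 3 ('d'): matches sub[2] = 'd'
  Position 4 ('d'): no match needed
  Position 5 ('e'): matches sub[3] = 'e'
  Position 6 ('a'): no match needed
  Position 7 ('b'): no match needed
All 4 characters matched => is a subsequence

1


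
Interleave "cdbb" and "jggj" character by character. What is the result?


Interleaving "cdbb" and "jggj":
  Position 0: 'c' from first, 'j' from second => "cj"
  Position 1: 'd' from first, 'g' from second => "dg"
  Position 2: 'b' from first, 'g' from second => "bg"
  Position 3: 'b' from first, 'j' from second => "bj"
Result: cjdgbgbj

cjdgbgbj


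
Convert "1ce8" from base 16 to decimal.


Input: "1ce8" in base 16
Positional expansion:
  Digit '1' (value 1) x 16^3 = 4096
  Digit 'c' (value 12) x 16^2 = 3072
  Digit 'e' (value 14) x 16^1 = 224
  Digit '8' (value 8) x 16^0 = 8
Sum = 7400

7400


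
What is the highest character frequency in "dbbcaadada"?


Input: dbbcaadada
Character counts:
  'a': 4
  'b': 2
  'c': 1
  'd': 3
Maximum frequency: 4

4


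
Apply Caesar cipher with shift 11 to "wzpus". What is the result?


Caesar cipher: shift "wzpus" by 11
  'w' (pos 22) + 11 = pos 7 = 'h'
  'z' (pos 25) + 11 = pos 10 = 'k'
  'p' (pos 15) + 11 = pos 0 = 'a'
  'u' (pos 20) + 11 = pos 5 = 'f'
  's' (pos 18) + 11 = pos 3 = 'd'
Result: hkafd

hkafd


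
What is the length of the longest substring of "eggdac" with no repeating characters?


Input: "eggdac"
Sliding window (track last position of each char):
  Position 0 ('e'): window [0,0] length 1 -- new best
  Position 1 ('g'): window [0,1] length 2 -- new best
  Position 2 ('g'): repeat (last at 1), move window start to 2
  Position 2 ('g'): window [2,2] length 1
  Position 3 ('d'): window [2,3] length 2
  Position 4 ('a'): window [2,4] length 3 -- new best
  Position 5 ('c'): window [2,5] length 4 -- new best
Longest substring with no repeats: "gdac" with length 4

4


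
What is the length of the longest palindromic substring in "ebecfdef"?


Input: "ebecfdef"
Checking substrings for palindromes:
  [0:3] "ebe" (len 3) => palindrome
Longest palindromic substring: "ebe" with length 3

3


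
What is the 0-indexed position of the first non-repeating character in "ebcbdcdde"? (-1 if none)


Input: ebcbdcdde
Character frequencies:
  'b': 2
  'c': 2
  'd': 3
  'e': 2
Scanning left to right for freq == 1:
  Position 0 ('e'): freq=2, skip
  Position 1 ('b'): freq=2, skip
  Position 2 ('c'): freq=2, skip
  Position 3 ('b'): freq=2, skip
  Position 4 ('d'): freq=3, skip
  Position 5 ('c'): freq=2, skip
  Position 6 ('d'): freq=3, skip
  Position 7 ('d'): freq=3, skip
  Position 8 ('e'): freq=2, skip
  No unique character found => answer = -1

-1


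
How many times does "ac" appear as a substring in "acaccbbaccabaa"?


Searching for "ac" in "acaccbbaccabaa"
Scanning each position:
  Position 0: "ac" => MATCH
  Position 1: "ca" => no
  Position 2: "ac" => MATCH
  Position 3: "cc" => no
  Position 4: "cb" => no
  Position 5: "bb" => no
  Position 6: "ba" => no
  Position 7: "ac" => MATCH
  Position 8: "cc" => no
  Position 9: "ca" => no
  Position 10: "ab" => no
  Position 11: "ba" => no
  Position 12: "aa" => no
Total occurrences: 3

3


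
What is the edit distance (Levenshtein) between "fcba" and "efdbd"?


Computing edit distance: "fcba" -> "efdbd"
DP table:
           e    f    d    b    d
      0    1    2    3    4    5
  f   1    1    1    2    3    4
  c   2    2    2    2    3    4
  b   3    3    3    3    2    3
  a   4    4    4    4    3    3
Edit distance = dp[4][5] = 3

3


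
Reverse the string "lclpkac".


Input: lclpkac
Reading characters right to left:
  Position 6: 'c'
  Position 5: 'a'
  Position 4: 'k'
  Position 3: 'p'
  Position 2: 'l'
  Position 1: 'c'
  Position 0: 'l'
Reversed: cakplcl

cakplcl


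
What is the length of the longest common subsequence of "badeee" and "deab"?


LCS of "badeee" and "deab"
DP table:
           d    e    a    b
      0    0    0    0    0
  b   0    0    0    0    1
  a   0    0    0    1    1
  d   0    1    1    1    1
  e   0    1    2    2    2
  e   0    1    2    2    2
  e   0    1    2    2    2
LCS length = dp[6][4] = 2

2


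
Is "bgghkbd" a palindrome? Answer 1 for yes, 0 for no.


Input: bgghkbd
Reversed: dbkhggb
  Compare pos 0 ('b') with pos 6 ('d'): MISMATCH
  Compare pos 1 ('g') with pos 5 ('b'): MISMATCH
  Compare pos 2 ('g') with pos 4 ('k'): MISMATCH
Result: not a palindrome

0


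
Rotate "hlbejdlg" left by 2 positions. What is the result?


Input: "hlbejdlg", rotate left by 2
First 2 characters: "hl"
Remaining characters: "bejdlg"
Concatenate remaining + first: "bejdlg" + "hl" = "bejdlghl"

bejdlghl


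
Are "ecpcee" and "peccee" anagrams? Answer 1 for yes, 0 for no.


Strings: "ecpcee", "peccee"
Sorted first:  cceeep
Sorted second: cceeep
Sorted forms match => anagrams

1


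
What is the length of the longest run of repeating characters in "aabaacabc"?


Input: "aabaacabc"
Scanning for longest run:
  Position 1 ('a'): continues run of 'a', length=2
  Position 2 ('b'): new char, reset run to 1
  Position 3 ('a'): new char, reset run to 1
  Position 4 ('a'): continues run of 'a', length=2
  Position 5 ('c'): new char, reset run to 1
  Position 6 ('a'): new char, reset run to 1
  Position 7 ('b'): new char, reset run to 1
  Position 8 ('c'): new char, reset run to 1
Longest run: 'a' with length 2

2


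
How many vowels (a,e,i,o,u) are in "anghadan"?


Input: anghadan
Checking each character:
  'a' at position 0: vowel (running total: 1)
  'n' at position 1: consonant
  'g' at position 2: consonant
  'h' at position 3: consonant
  'a' at position 4: vowel (running total: 2)
  'd' at position 5: consonant
  'a' at position 6: vowel (running total: 3)
  'n' at position 7: consonant
Total vowels: 3

3


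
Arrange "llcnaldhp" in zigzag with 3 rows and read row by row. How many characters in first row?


Zigzag "llcnaldhp" into 3 rows:
Placing characters:
  'l' => row 0
  'l' => row 1
  'c' => row 2
  'n' => row 1
  'a' => row 0
  'l' => row 1
  'd' => row 2
  'h' => row 1
  'p' => row 0
Rows:
  Row 0: "lap"
  Row 1: "lnlh"
  Row 2: "cd"
First row length: 3

3


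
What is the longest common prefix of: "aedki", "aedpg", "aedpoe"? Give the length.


Words: aedki, aedpg, aedpoe
  Position 0: all 'a' => match
  Position 1: all 'e' => match
  Position 2: all 'd' => match
  Position 3: ('k', 'p', 'p') => mismatch, stop
LCP = "aed" (length 3)

3


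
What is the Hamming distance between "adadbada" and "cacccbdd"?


Comparing "adadbada" and "cacccbdd" position by position:
  Position 0: 'a' vs 'c' => differ
  Position 1: 'd' vs 'a' => differ
  Position 2: 'a' vs 'c' => differ
  Position 3: 'd' vs 'c' => differ
  Position 4: 'b' vs 'c' => differ
  Position 5: 'a' vs 'b' => differ
  Position 6: 'd' vs 'd' => same
  Position 7: 'a' vs 'd' => differ
Total differences (Hamming distance): 7

7


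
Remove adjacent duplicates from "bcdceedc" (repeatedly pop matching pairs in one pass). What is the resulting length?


Input: bcdceedc
Stack-based adjacent duplicate removal:
  Read 'b': push. Stack: b
  Read 'c': push. Stack: bc
  Read 'd': push. Stack: bcd
  Read 'c': push. Stack: bcdc
  Read 'e': push. Stack: bcdce
  Read 'e': matches stack top 'e' => pop. Stack: bcdc
  Read 'd': push. Stack: bcdcd
  Read 'c': push. Stack: bcdcdc
Final stack: "bcdcdc" (length 6)

6


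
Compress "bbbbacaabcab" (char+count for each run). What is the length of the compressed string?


Input: bbbbacaabcab
Runs:
  'b' x 4 => "b4"
  'a' x 1 => "a1"
  'c' x 1 => "c1"
  'a' x 2 => "a2"
  'b' x 1 => "b1"
  'c' x 1 => "c1"
  'a' x 1 => "a1"
  'b' x 1 => "b1"
Compressed: "b4a1c1a2b1c1a1b1"
Compressed length: 16

16


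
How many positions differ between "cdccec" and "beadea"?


Comparing "cdccec" and "beadea" position by position:
  Position 0: 'c' vs 'b' => DIFFER
  Position 1: 'd' vs 'e' => DIFFER
  Position 2: 'c' vs 'a' => DIFFER
  Position 3: 'c' vs 'd' => DIFFER
  Position 4: 'e' vs 'e' => same
  Position 5: 'c' vs 'a' => DIFFER
Positions that differ: 5

5


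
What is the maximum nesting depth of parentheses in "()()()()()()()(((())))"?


Input: "()()()()()()()(((())))"
Tracking depth:
  Position 0 '(': depth becomes 1
  Position 1 ')': depth becomes 0
  Position 2 '(': depth becomes 1
  Position 3 ')': depth becomes 0
  Position 4 '(': depth becomes 1
  Position 5 ')': depth becomes 0
  Position 6 '(': depth becomes 1
  Position 7 ')': depth becomes 0
  Position 8 '(': depth becomes 1
  Position 9 ')': depth becomes 0
  Position 10 '(': depth becomes 1
  Position 11 ')': depth becomes 0
  Position 12 '(': depth becomes 1
  Position 13 ')': depth becomes 0
  Position 14 '(': depth becomes 1
  Position 15 '(': depth becomes 2
  Position 16 '(': depth becomes 3
  Position 17 '(': depth becomes 4
  Position 18 ')': depth becomes 3
  Position 19 ')': depth becomes 2
  Position 20 ')': depth becomes 1
  Position 21 ')': depth becomes 0
Maximum depth reached: 4

4


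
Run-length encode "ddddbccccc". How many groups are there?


Input: ddddbccccc
Scanning for consecutive runs:
  Group 1: 'd' x 4 (positions 0-3)
  Group 2: 'b' x 1 (positions 4-4)
  Group 3: 'c' x 5 (positions 5-9)
Total groups: 3

3


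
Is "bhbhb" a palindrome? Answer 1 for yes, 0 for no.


Input: bhbhb
Reversed: bhbhb
  Compare pos 0 ('b') with pos 4 ('b'): match
  Compare pos 1 ('h') with pos 3 ('h'): match
Result: palindrome

1


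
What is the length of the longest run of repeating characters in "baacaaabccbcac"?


Input: "baacaaabccbcac"
Scanning for longest run:
  Position 1 ('a'): new char, reset run to 1
  Position 2 ('a'): continues run of 'a', length=2
  Position 3 ('c'): new char, reset run to 1
  Position 4 ('a'): new char, reset run to 1
  Position 5 ('a'): continues run of 'a', length=2
  Position 6 ('a'): continues run of 'a', length=3
  Position 7 ('b'): new char, reset run to 1
  Position 8 ('c'): new char, reset run to 1
  Position 9 ('c'): continues run of 'c', length=2
  Position 10 ('b'): new char, reset run to 1
  Position 11 ('c'): new char, reset run to 1
  Position 12 ('a'): new char, reset run to 1
  Position 13 ('c'): new char, reset run to 1
Longest run: 'a' with length 3

3


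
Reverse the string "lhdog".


Input: lhdog
Reading characters right to left:
  Position 4: 'g'
  Position 3: 'o'
  Position 2: 'd'
  Position 1: 'h'
  Position 0: 'l'
Reversed: godhl

godhl


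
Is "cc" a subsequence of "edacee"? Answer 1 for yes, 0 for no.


Check if "cc" is a subsequence of "edacee"
Greedy scan:
  Position 0 ('e'): no match needed
  Position 1 ('d'): no match needed
  Position 2 ('a'): no match needed
  Position 3 ('c'): matches sub[0] = 'c'
  Position 4 ('e'): no match needed
  Position 5 ('e'): no match needed
Only matched 1/2 characters => not a subsequence

0


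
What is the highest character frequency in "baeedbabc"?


Input: baeedbabc
Character counts:
  'a': 2
  'b': 3
  'c': 1
  'd': 1
  'e': 2
Maximum frequency: 3

3


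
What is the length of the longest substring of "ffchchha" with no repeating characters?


Input: "ffchchha"
Sliding window (track last position of each char):
  Position 0 ('f'): window [0,0] length 1 -- new best
  Position 1 ('f'): repeat (last at 0), move window start to 1
  Position 1 ('f'): window [1,1] length 1
  Position 2 ('c'): window [1,2] length 2 -- new best
  Position 3 ('h'): window [1,3] length 3 -- new best
  Position 4 ('c'): repeat (last at 2), move window start to 3
  Position 4 ('c'): window [3,4] length 2
  Position 5 ('h'): repeat (last at 3), move window start to 4
  Position 5 ('h'): window [4,5] length 2
  Position 6 ('h'): repeat (last at 5), move window start to 6
  Position 6 ('h'): window [6,6] length 1
  Position 7 ('a'): window [6,7] length 2
Longest substring with no repeats: "fch" with length 3

3


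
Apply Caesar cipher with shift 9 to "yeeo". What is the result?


Caesar cipher: shift "yeeo" by 9
  'y' (pos 24) + 9 = pos 7 = 'h'
  'e' (pos 4) + 9 = pos 13 = 'n'
  'e' (pos 4) + 9 = pos 13 = 'n'
  'o' (pos 14) + 9 = pos 23 = 'x'
Result: hnnx

hnnx


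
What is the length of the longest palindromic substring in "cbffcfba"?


Input: "cbffcfba"
Checking substrings for palindromes:
  [3:6] "fcf" (len 3) => palindrome
  [2:4] "ff" (len 2) => palindrome
Longest palindromic substring: "fcf" with length 3

3


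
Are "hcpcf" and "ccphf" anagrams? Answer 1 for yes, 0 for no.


Strings: "hcpcf", "ccphf"
Sorted first:  ccfhp
Sorted second: ccfhp
Sorted forms match => anagrams

1


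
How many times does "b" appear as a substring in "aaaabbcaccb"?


Searching for "b" in "aaaabbcaccb"
Scanning each position:
  Position 0: "a" => no
  Position 1: "a" => no
  Position 2: "a" => no
  Position 3: "a" => no
  Position 4: "b" => MATCH
  Position 5: "b" => MATCH
  Position 6: "c" => no
  Position 7: "a" => no
  Position 8: "c" => no
  Position 9: "c" => no
  Position 10: "b" => MATCH
Total occurrences: 3

3


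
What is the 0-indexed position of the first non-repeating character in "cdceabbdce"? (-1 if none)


Input: cdceabbdce
Character frequencies:
  'a': 1
  'b': 2
  'c': 3
  'd': 2
  'e': 2
Scanning left to right for freq == 1:
  Position 0 ('c'): freq=3, skip
  Position 1 ('d'): freq=2, skip
  Position 2 ('c'): freq=3, skip
  Position 3 ('e'): freq=2, skip
  Position 4 ('a'): unique! => answer = 4

4


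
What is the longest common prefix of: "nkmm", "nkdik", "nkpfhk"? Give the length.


Words: nkmm, nkdik, nkpfhk
  Position 0: all 'n' => match
  Position 1: all 'k' => match
  Position 2: ('m', 'd', 'p') => mismatch, stop
LCP = "nk" (length 2)

2


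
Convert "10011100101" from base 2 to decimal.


Input: "10011100101" in base 2
Positional expansion:
  Digit '1' (value 1) x 2^10 = 1024
  Digit '0' (value 0) x 2^9 = 0
  Digit '0' (value 0) x 2^8 = 0
  Digit '1' (value 1) x 2^7 = 128
  Digit '1' (value 1) x 2^6 = 64
  Digit '1' (value 1) x 2^5 = 32
  Digit '0' (value 0) x 2^4 = 0
  Digit '0' (value 0) x 2^3 = 0
  Digit '1' (value 1) x 2^2 = 4
  Digit '0' (value 0) x 2^1 = 0
  Digit '1' (value 1) x 2^0 = 1
Sum = 1253

1253


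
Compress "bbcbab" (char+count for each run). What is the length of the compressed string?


Input: bbcbab
Runs:
  'b' x 2 => "b2"
  'c' x 1 => "c1"
  'b' x 1 => "b1"
  'a' x 1 => "a1"
  'b' x 1 => "b1"
Compressed: "b2c1b1a1b1"
Compressed length: 10

10


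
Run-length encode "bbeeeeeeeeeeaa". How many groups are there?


Input: bbeeeeeeeeeeaa
Scanning for consecutive runs:
  Group 1: 'b' x 2 (positions 0-1)
  Group 2: 'e' x 10 (positions 2-11)
  Group 3: 'a' x 2 (positions 12-13)
Total groups: 3

3


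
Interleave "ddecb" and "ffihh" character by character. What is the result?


Interleaving "ddecb" and "ffihh":
  Position 0: 'd' from first, 'f' from second => "df"
  Position 1: 'd' from first, 'f' from second => "df"
  Position 2: 'e' from first, 'i' from second => "ei"
  Position 3: 'c' from first, 'h' from second => "ch"
  Position 4: 'b' from first, 'h' from second => "bh"
Result: dfdfeichbh

dfdfeichbh


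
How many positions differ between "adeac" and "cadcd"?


Comparing "adeac" and "cadcd" position by position:
  Position 0: 'a' vs 'c' => DIFFER
  Position 1: 'd' vs 'a' => DIFFER
  Position 2: 'e' vs 'd' => DIFFER
  Position 3: 'a' vs 'c' => DIFFER
  Position 4: 'c' vs 'd' => DIFFER
Positions that differ: 5

5


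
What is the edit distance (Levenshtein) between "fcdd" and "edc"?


Computing edit distance: "fcdd" -> "edc"
DP table:
           e    d    c
      0    1    2    3
  f   1    1    2    3
  c   2    2    2    2
  d   3    3    2    3
  d   4    4    3    3
Edit distance = dp[4][3] = 3

3


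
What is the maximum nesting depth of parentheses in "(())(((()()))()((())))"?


Input: "(())(((()()))()((())))"
Tracking depth:
  Position 0 '(': depth becomes 1
  Position 1 '(': depth becomes 2
  Position 2 ')': depth becomes 1
  Position 3 ')': depth becomes 0
  Position 4 '(': depth becomes 1
  Position 5 '(': depth becomes 2
  Position 6 '(': depth becomes 3
  Position 7 '(': depth becomes 4
  Position 8 ')': depth becomes 3
  Position 9 '(': depth becomes 4
  Position 10 ')': depth becomes 3
  Position 11 ')': depth becomes 2
  Position 12 ')': depth becomes 1
  Position 13 '(': depth becomes 2
  Position 14 ')': depth becomes 1
  Position 15 '(': depth becomes 2
  Position 16 '(': depth becomes 3
  Position 17 '(': depth becomes 4
  Position 18 ')': depth becomes 3
  Position 19 ')': depth becomes 2
  Position 20 ')': depth becomes 1
  Position 21 ')': depth becomes 0
Maximum depth reached: 4

4


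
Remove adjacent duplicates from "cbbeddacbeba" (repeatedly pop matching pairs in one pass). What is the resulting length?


Input: cbbeddacbeba
Stack-based adjacent duplicate removal:
  Read 'c': push. Stack: c
  Read 'b': push. Stack: cb
  Read 'b': matches stack top 'b' => pop. Stack: c
  Read 'e': push. Stack: ce
  Read 'd': push. Stack: ced
  Read 'd': matches stack top 'd' => pop. Stack: ce
  Read 'a': push. Stack: cea
  Read 'c': push. Stack: ceac
  Read 'b': push. Stack: ceacb
  Read 'e': push. Stack: ceacbe
  Read 'b': push. Stack: ceacbeb
  Read 'a': push. Stack: ceacbeba
Final stack: "ceacbeba" (length 8)

8


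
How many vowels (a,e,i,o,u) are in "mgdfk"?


Input: mgdfk
Checking each character:
  'm' at position 0: consonant
  'g' at position 1: consonant
  'd' at position 2: consonant
  'f' at position 3: consonant
  'k' at position 4: consonant
Total vowels: 0

0


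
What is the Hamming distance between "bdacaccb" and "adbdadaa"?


Comparing "bdacaccb" and "adbdadaa" position by position:
  Position 0: 'b' vs 'a' => differ
  Position 1: 'd' vs 'd' => same
  Position 2: 'a' vs 'b' => differ
  Position 3: 'c' vs 'd' => differ
  Position 4: 'a' vs 'a' => same
  Position 5: 'c' vs 'd' => differ
  Position 6: 'c' vs 'a' => differ
  Position 7: 'b' vs 'a' => differ
Total differences (Hamming distance): 6

6


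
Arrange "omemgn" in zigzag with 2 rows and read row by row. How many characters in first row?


Zigzag "omemgn" into 2 rows:
Placing characters:
  'o' => row 0
  'm' => row 1
  'e' => row 0
  'm' => row 1
  'g' => row 0
  'n' => row 1
Rows:
  Row 0: "oeg"
  Row 1: "mmn"
First row length: 3

3


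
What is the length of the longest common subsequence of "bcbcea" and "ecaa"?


LCS of "bcbcea" and "ecaa"
DP table:
           e    c    a    a
      0    0    0    0    0
  b   0    0    0    0    0
  c   0    0    1    1    1
  b   0    0    1    1    1
  c   0    0    1    1    1
  e   0    1    1    1    1
  a   0    1    1    2    2
LCS length = dp[6][4] = 2

2


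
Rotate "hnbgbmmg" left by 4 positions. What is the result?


Input: "hnbgbmmg", rotate left by 4
First 4 characters: "hnbg"
Remaining characters: "bmmg"
Concatenate remaining + first: "bmmg" + "hnbg" = "bmmghnbg"

bmmghnbg


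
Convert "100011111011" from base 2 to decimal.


Input: "100011111011" in base 2
Positional expansion:
  Digit '1' (value 1) x 2^11 = 2048
  Digit '0' (value 0) x 2^10 = 0
  Digit '0' (value 0) x 2^9 = 0
  Digit '0' (value 0) x 2^8 = 0
  Digit '1' (value 1) x 2^7 = 128
  Digit '1' (value 1) x 2^6 = 64
  Digit '1' (value 1) x 2^5 = 32
  Digit '1' (value 1) x 2^4 = 16
  Digit '1' (value 1) x 2^3 = 8
  Digit '0' (value 0) x 2^2 = 0
  Digit '1' (value 1) x 2^1 = 2
  Digit '1' (value 1) x 2^0 = 1
Sum = 2299

2299


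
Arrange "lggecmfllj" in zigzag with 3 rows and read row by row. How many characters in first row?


Zigzag "lggecmfllj" into 3 rows:
Placing characters:
  'l' => row 0
  'g' => row 1
  'g' => row 2
  'e' => row 1
  'c' => row 0
  'm' => row 1
  'f' => row 2
  'l' => row 1
  'l' => row 0
  'j' => row 1
Rows:
  Row 0: "lcl"
  Row 1: "gemlj"
  Row 2: "gf"
First row length: 3

3


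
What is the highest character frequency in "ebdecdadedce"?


Input: ebdecdadedce
Character counts:
  'a': 1
  'b': 1
  'c': 2
  'd': 4
  'e': 4
Maximum frequency: 4

4


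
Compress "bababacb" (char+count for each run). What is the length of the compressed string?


Input: bababacb
Runs:
  'b' x 1 => "b1"
  'a' x 1 => "a1"
  'b' x 1 => "b1"
  'a' x 1 => "a1"
  'b' x 1 => "b1"
  'a' x 1 => "a1"
  'c' x 1 => "c1"
  'b' x 1 => "b1"
Compressed: "b1a1b1a1b1a1c1b1"
Compressed length: 16

16


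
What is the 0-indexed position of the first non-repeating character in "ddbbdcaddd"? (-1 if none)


Input: ddbbdcaddd
Character frequencies:
  'a': 1
  'b': 2
  'c': 1
  'd': 6
Scanning left to right for freq == 1:
  Position 0 ('d'): freq=6, skip
  Position 1 ('d'): freq=6, skip
  Position 2 ('b'): freq=2, skip
  Position 3 ('b'): freq=2, skip
  Position 4 ('d'): freq=6, skip
  Position 5 ('c'): unique! => answer = 5

5


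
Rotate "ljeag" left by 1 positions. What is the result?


Input: "ljeag", rotate left by 1
First 1 characters: "l"
Remaining characters: "jeag"
Concatenate remaining + first: "jeag" + "l" = "jeagl"

jeagl


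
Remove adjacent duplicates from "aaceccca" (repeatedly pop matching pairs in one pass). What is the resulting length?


Input: aaceccca
Stack-based adjacent duplicate removal:
  Read 'a': push. Stack: a
  Read 'a': matches stack top 'a' => pop. Stack: (empty)
  Read 'c': push. Stack: c
  Read 'e': push. Stack: ce
  Read 'c': push. Stack: cec
  Read 'c': matches stack top 'c' => pop. Stack: ce
  Read 'c': push. Stack: cec
  Read 'a': push. Stack: ceca
Final stack: "ceca" (length 4)

4


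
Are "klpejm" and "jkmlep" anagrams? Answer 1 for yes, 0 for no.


Strings: "klpejm", "jkmlep"
Sorted first:  ejklmp
Sorted second: ejklmp
Sorted forms match => anagrams

1


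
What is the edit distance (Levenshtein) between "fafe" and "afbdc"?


Computing edit distance: "fafe" -> "afbdc"
DP table:
           a    f    b    d    c
      0    1    2    3    4    5
  f   1    1    1    2    3    4
  a   2    1    2    2    3    4
  f   3    2    1    2    3    4
  e   4    3    2    2    3    4
Edit distance = dp[4][5] = 4

4


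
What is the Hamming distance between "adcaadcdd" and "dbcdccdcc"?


Comparing "adcaadcdd" and "dbcdccdcc" position by position:
  Position 0: 'a' vs 'd' => differ
  Position 1: 'd' vs 'b' => differ
  Position 2: 'c' vs 'c' => same
  Position 3: 'a' vs 'd' => differ
  Position 4: 'a' vs 'c' => differ
  Position 5: 'd' vs 'c' => differ
  Position 6: 'c' vs 'd' => differ
  Position 7: 'd' vs 'c' => differ
  Position 8: 'd' vs 'c' => differ
Total differences (Hamming distance): 8

8


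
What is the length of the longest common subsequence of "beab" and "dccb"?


LCS of "beab" and "dccb"
DP table:
           d    c    c    b
      0    0    0    0    0
  b   0    0    0    0    1
  e   0    0    0    0    1
  a   0    0    0    0    1
  b   0    0    0    0    1
LCS length = dp[4][4] = 1

1


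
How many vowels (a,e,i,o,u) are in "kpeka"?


Input: kpeka
Checking each character:
  'k' at position 0: consonant
  'p' at position 1: consonant
  'e' at position 2: vowel (running total: 1)
  'k' at position 3: consonant
  'a' at position 4: vowel (running total: 2)
Total vowels: 2

2


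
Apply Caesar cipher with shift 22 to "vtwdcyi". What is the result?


Caesar cipher: shift "vtwdcyi" by 22
  'v' (pos 21) + 22 = pos 17 = 'r'
  't' (pos 19) + 22 = pos 15 = 'p'
  'w' (pos 22) + 22 = pos 18 = 's'
  'd' (pos 3) + 22 = pos 25 = 'z'
  'c' (pos 2) + 22 = pos 24 = 'y'
  'y' (pos 24) + 22 = pos 20 = 'u'
  'i' (pos 8) + 22 = pos 4 = 'e'
Result: rpszyue

rpszyue


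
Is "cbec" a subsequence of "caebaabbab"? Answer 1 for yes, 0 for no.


Check if "cbec" is a subsequence of "caebaabbab"
Greedy scan:
  Position 0 ('c'): matches sub[0] = 'c'
  Position 1 ('a'): no match needed
  Position 2 ('e'): no match needed
  Position 3 ('b'): matches sub[1] = 'b'
  Position 4 ('a'): no match needed
  Position 5 ('a'): no match needed
  Position 6 ('b'): no match needed
  Position 7 ('b'): no match needed
  Position 8 ('a'): no match needed
  Position 9 ('b'): no match needed
Only matched 2/4 characters => not a subsequence

0


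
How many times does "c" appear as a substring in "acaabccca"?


Searching for "c" in "acaabccca"
Scanning each position:
  Position 0: "a" => no
  Position 1: "c" => MATCH
  Position 2: "a" => no
  Position 3: "a" => no
  Position 4: "b" => no
  Position 5: "c" => MATCH
  Position 6: "c" => MATCH
  Position 7: "c" => MATCH
  Position 8: "a" => no
Total occurrences: 4

4


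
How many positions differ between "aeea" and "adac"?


Comparing "aeea" and "adac" position by position:
  Position 0: 'a' vs 'a' => same
  Position 1: 'e' vs 'd' => DIFFER
  Position 2: 'e' vs 'a' => DIFFER
  Position 3: 'a' vs 'c' => DIFFER
Positions that differ: 3

3


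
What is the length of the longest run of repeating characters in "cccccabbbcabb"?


Input: "cccccabbbcabb"
Scanning for longest run:
  Position 1 ('c'): continues run of 'c', length=2
  Position 2 ('c'): continues run of 'c', length=3
  Position 3 ('c'): continues run of 'c', length=4
  Position 4 ('c'): continues run of 'c', length=5
  Position 5 ('a'): new char, reset run to 1
  Position 6 ('b'): new char, reset run to 1
  Position 7 ('b'): continues run of 'b', length=2
  Position 8 ('b'): continues run of 'b', length=3
  Position 9 ('c'): new char, reset run to 1
  Position 10 ('a'): new char, reset run to 1
  Position 11 ('b'): new char, reset run to 1
  Position 12 ('b'): continues run of 'b', length=2
Longest run: 'c' with length 5

5


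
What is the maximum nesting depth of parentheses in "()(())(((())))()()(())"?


Input: "()(())(((())))()()(())"
Tracking depth:
  Position 0 '(': depth becomes 1
  Position 1 ')': depth becomes 0
  Position 2 '(': depth becomes 1
  Position 3 '(': depth becomes 2
  Position 4 ')': depth becomes 1
  Position 5 ')': depth becomes 0
  Position 6 '(': depth becomes 1
  Position 7 '(': depth becomes 2
  Position 8 '(': depth becomes 3
  Position 9 '(': depth becomes 4
  Position 10 ')': depth becomes 3
  Position 11 ')': depth becomes 2
  Position 12 ')': depth becomes 1
  Position 13 ')': depth becomes 0
  Position 14 '(': depth becomes 1
  Position 15 ')': depth becomes 0
  Position 16 '(': depth becomes 1
  Position 17 ')': depth becomes 0
  Position 18 '(': depth becomes 1
  Position 19 '(': depth becomes 2
  Position 20 ')': depth becomes 1
  Position 21 ')': depth becomes 0
Maximum depth reached: 4

4


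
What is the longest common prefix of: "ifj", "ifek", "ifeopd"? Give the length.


Words: ifj, ifek, ifeopd
  Position 0: all 'i' => match
  Position 1: all 'f' => match
  Position 2: ('j', 'e', 'e') => mismatch, stop
LCP = "if" (length 2)

2


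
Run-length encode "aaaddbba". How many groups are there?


Input: aaaddbba
Scanning for consecutive runs:
  Group 1: 'a' x 3 (positions 0-2)
  Group 2: 'd' x 2 (positions 3-4)
  Group 3: 'b' x 2 (positions 5-6)
  Group 4: 'a' x 1 (positions 7-7)
Total groups: 4

4


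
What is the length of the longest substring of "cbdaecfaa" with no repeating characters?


Input: "cbdaecfaa"
Sliding window (track last position of each char):
  Position 0 ('c'): window [0,0] length 1 -- new best
  Position 1 ('b'): window [0,1] length 2 -- new best
  Position 2 ('d'): window [0,2] length 3 -- new best
  Position 3 ('a'): window [0,3] length 4 -- new best
  Position 4 ('e'): window [0,4] length 5 -- new best
  Position 5 ('c'): repeat (last at 0), move window start to 1
  Position 5 ('c'): window [1,5] length 5
  Position 6 ('f'): window [1,6] length 6 -- new best
  Position 7 ('a'): repeat (last at 3), move window start to 4
  Position 7 ('a'): window [4,7] length 4
  Position 8 ('a'): repeat (last at 7), move window start to 8
  Position 8 ('a'): window [8,8] length 1
Longest substring with no repeats: "bdaecf" with length 6

6


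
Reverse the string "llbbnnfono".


Input: llbbnnfono
Reading characters right to left:
  Position 9: 'o'
  Position 8: 'n'
  Position 7: 'o'
  Position 6: 'f'
  Position 5: 'n'
  Position 4: 'n'
  Position 3: 'b'
  Position 2: 'b'
  Position 1: 'l'
  Position 0: 'l'
Reversed: onofnnbbll

onofnnbbll


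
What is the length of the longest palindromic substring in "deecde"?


Input: "deecde"
Checking substrings for palindromes:
  [1:3] "ee" (len 2) => palindrome
Longest palindromic substring: "ee" with length 2

2


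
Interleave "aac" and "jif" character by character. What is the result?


Interleaving "aac" and "jif":
  Position 0: 'a' from first, 'j' from second => "aj"
  Position 1: 'a' from first, 'i' from second => "ai"
  Position 2: 'c' from first, 'f' from second => "cf"
Result: ajaicf

ajaicf


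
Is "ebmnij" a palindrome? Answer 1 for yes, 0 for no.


Input: ebmnij
Reversed: jinmbe
  Compare pos 0 ('e') with pos 5 ('j'): MISMATCH
  Compare pos 1 ('b') with pos 4 ('i'): MISMATCH
  Compare pos 2 ('m') with pos 3 ('n'): MISMATCH
Result: not a palindrome

0


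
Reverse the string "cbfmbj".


Input: cbfmbj
Reading characters right to left:
  Position 5: 'j'
  Position 4: 'b'
  Position 3: 'm'
  Position 2: 'f'
  Position 1: 'b'
  Position 0: 'c'
Reversed: jbmfbc

jbmfbc


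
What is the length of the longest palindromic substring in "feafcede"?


Input: "feafcede"
Checking substrings for palindromes:
  [5:8] "ede" (len 3) => palindrome
Longest palindromic substring: "ede" with length 3

3


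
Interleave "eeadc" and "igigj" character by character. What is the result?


Interleaving "eeadc" and "igigj":
  Position 0: 'e' from first, 'i' from second => "ei"
  Position 1: 'e' from first, 'g' from second => "eg"
  Position 2: 'a' from first, 'i' from second => "ai"
  Position 3: 'd' from first, 'g' from second => "dg"
  Position 4: 'c' from first, 'j' from second => "cj"
Result: eiegaidgcj

eiegaidgcj


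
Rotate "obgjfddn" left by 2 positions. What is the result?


Input: "obgjfddn", rotate left by 2
First 2 characters: "ob"
Remaining characters: "gjfddn"
Concatenate remaining + first: "gjfddn" + "ob" = "gjfddnob"

gjfddnob


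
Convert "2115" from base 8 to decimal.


Input: "2115" in base 8
Positional expansion:
  Digit '2' (value 2) x 8^3 = 1024
  Digit '1' (value 1) x 8^2 = 64
  Digit '1' (value 1) x 8^1 = 8
  Digit '5' (value 5) x 8^0 = 5
Sum = 1101

1101


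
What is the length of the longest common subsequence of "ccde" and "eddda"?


LCS of "ccde" and "eddda"
DP table:
           e    d    d    d    a
      0    0    0    0    0    0
  c   0    0    0    0    0    0
  c   0    0    0    0    0    0
  d   0    0    1    1    1    1
  e   0    1    1    1    1    1
LCS length = dp[4][5] = 1

1


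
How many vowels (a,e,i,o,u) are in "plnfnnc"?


Input: plnfnnc
Checking each character:
  'p' at position 0: consonant
  'l' at position 1: consonant
  'n' at position 2: consonant
  'f' at position 3: consonant
  'n' at position 4: consonant
  'n' at position 5: consonant
  'c' at position 6: consonant
Total vowels: 0

0


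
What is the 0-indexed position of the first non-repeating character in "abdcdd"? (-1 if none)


Input: abdcdd
Character frequencies:
  'a': 1
  'b': 1
  'c': 1
  'd': 3
Scanning left to right for freq == 1:
  Position 0 ('a'): unique! => answer = 0

0


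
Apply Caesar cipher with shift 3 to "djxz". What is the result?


Caesar cipher: shift "djxz" by 3
  'd' (pos 3) + 3 = pos 6 = 'g'
  'j' (pos 9) + 3 = pos 12 = 'm'
  'x' (pos 23) + 3 = pos 0 = 'a'
  'z' (pos 25) + 3 = pos 2 = 'c'
Result: gmac

gmac


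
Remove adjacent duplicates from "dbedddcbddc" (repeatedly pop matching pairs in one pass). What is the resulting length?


Input: dbedddcbddc
Stack-based adjacent duplicate removal:
  Read 'd': push. Stack: d
  Read 'b': push. Stack: db
  Read 'e': push. Stack: dbe
  Read 'd': push. Stack: dbed
  Read 'd': matches stack top 'd' => pop. Stack: dbe
  Read 'd': push. Stack: dbed
  Read 'c': push. Stack: dbedc
  Read 'b': push. Stack: dbedcb
  Read 'd': push. Stack: dbedcbd
  Read 'd': matches stack top 'd' => pop. Stack: dbedcb
  Read 'c': push. Stack: dbedcbc
Final stack: "dbedcbc" (length 7)

7


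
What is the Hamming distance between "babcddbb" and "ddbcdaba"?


Comparing "babcddbb" and "ddbcdaba" position by position:
  Position 0: 'b' vs 'd' => differ
  Position 1: 'a' vs 'd' => differ
  Position 2: 'b' vs 'b' => same
  Position 3: 'c' vs 'c' => same
  Position 4: 'd' vs 'd' => same
  Position 5: 'd' vs 'a' => differ
  Position 6: 'b' vs 'b' => same
  Position 7: 'b' vs 'a' => differ
Total differences (Hamming distance): 4

4


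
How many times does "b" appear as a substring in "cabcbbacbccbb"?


Searching for "b" in "cabcbbacbccbb"
Scanning each position:
  Position 0: "c" => no
  Position 1: "a" => no
  Position 2: "b" => MATCH
  Position 3: "c" => no
  Position 4: "b" => MATCH
  Position 5: "b" => MATCH
  Position 6: "a" => no
  Position 7: "c" => no
  Position 8: "b" => MATCH
  Position 9: "c" => no
  Position 10: "c" => no
  Position 11: "b" => MATCH
  Position 12: "b" => MATCH
Total occurrences: 6

6


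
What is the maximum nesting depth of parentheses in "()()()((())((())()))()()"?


Input: "()()()((())((())()))()()"
Tracking depth:
  Position 0 '(': depth becomes 1
  Position 1 ')': depth becomes 0
  Position 2 '(': depth becomes 1
  Position 3 ')': depth becomes 0
  Position 4 '(': depth becomes 1
  Position 5 ')': depth becomes 0
  Position 6 '(': depth becomes 1
  Position 7 '(': depth becomes 2
  Position 8 '(': depth becomes 3
  Position 9 ')': depth becomes 2
  Position 10 ')': depth becomes 1
  Position 11 '(': depth becomes 2
  Position 12 '(': depth becomes 3
  Position 13 '(': depth becomes 4
  Position 14 ')': depth becomes 3
  Position 15 ')': depth becomes 2
  Position 16 '(': depth becomes 3
  Position 17 ')': depth becomes 2
  Position 18 ')': depth becomes 1
  Position 19 ')': depth becomes 0
  Position 20 '(': depth becomes 1
  Position 21 ')': depth becomes 0
  Position 22 '(': depth becomes 1
  Position 23 ')': depth becomes 0
Maximum depth reached: 4

4


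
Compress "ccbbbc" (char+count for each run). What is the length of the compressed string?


Input: ccbbbc
Runs:
  'c' x 2 => "c2"
  'b' x 3 => "b3"
  'c' x 1 => "c1"
Compressed: "c2b3c1"
Compressed length: 6

6


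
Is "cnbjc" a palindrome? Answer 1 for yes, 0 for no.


Input: cnbjc
Reversed: cjbnc
  Compare pos 0 ('c') with pos 4 ('c'): match
  Compare pos 1 ('n') with pos 3 ('j'): MISMATCH
Result: not a palindrome

0
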